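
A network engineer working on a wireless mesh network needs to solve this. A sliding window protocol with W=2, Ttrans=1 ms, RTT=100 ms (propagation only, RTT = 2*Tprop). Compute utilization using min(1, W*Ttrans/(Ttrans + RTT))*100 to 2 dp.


Given: W = 2, Ttrans = 1 ms, RTT = 100 ms (= 2 * Tprop, Tprop = 50 ms)
Cycle time = Ttrans + RTT = 1 + 100 = 101 ms (first packet sent until its ACK returns)
W * Ttrans = 2 * 1 = 2 ms of sending per cycle
W * Ttrans / (Ttrans + RTT) = 2 / 101 = 0.019802
U = min(1, 0.019802) = 0.019802
U% = 1.98%

1.98


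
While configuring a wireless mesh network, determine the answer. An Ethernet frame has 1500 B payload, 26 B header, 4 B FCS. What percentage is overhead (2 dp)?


Given: payload = 1500 B, header = 26 B, trailer = 4 B
Overhead bytes = header + trailer = 26 + 4 = 30
Total frame = payload + overhead = 1500 + 30 = 1530
Overhead % = 30 / 1530 * 100 = 1.9608% -> 1.96% (2 dp)

1.96


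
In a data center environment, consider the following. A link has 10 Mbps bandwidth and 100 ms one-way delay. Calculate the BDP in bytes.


Given: bandwidth = 10 Mbps, delay = 100 ms
BDP in bits = 10 * 10^6 * 100 / 1000
BDP in bits = 1000000
BDP in bytes = 1000000 / 8 = 125000

125000


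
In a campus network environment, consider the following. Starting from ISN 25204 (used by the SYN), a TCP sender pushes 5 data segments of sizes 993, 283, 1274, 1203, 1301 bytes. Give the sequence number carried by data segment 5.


The SYN occupies sequence number ISN = 25204, so the first data byte is ISN + 1 = 25205.
SEQ of data segment i = (ISN + 1) + sum of payload sizes of segments 1..i-1.
Segment 1: SEQ = 25205, payload = 993 bytes
Segment 2: SEQ = 26198, payload = 283 bytes
Segment 3: SEQ = 26481, payload = 1274 bytes
Segment 4: SEQ = 27755, payload = 1203 bytes
Segment 5: SEQ = 28958, payload = 1301 bytes
SEQ of segment 5 = 25205 + 993 + 283 + 1274 + 1203 = 28958

28958


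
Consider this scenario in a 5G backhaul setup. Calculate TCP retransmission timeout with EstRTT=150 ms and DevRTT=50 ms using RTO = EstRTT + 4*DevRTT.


Given: EstRTT = 150 ms, DevRTT = 50 ms
Timeout = EstRTT + 4 * DevRTT
4 * DevRTT = 4 * 50 = 200
Timeout = 150 + 200 = 350 ms

350


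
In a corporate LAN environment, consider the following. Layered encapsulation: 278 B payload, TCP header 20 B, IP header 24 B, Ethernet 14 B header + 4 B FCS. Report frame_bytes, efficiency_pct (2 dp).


TCP segment = 278 + 20 = 298 B
IP packet = 298 + 24 = 322 B
Ethernet frame = 322 + 14 + 4 = 340 B
Efficiency = app / frame = 278 / 340 = 0.817647 = 81.7647% -> 81.76% (2 dp)

340, 81.76


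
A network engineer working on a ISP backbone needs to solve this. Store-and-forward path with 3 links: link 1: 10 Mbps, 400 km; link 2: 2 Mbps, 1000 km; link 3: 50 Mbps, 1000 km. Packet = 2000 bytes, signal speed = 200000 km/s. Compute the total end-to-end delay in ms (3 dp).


Packet = 2000 bytes = 16000 bits. Store-and-forward: sum (t_trans + t_prop) per link.
Link 1: t_trans = 16000/(10*10^6) s = 1.6000 ms; t_prop = 400/200000 s = 2.0000 ms; subtotal = 3.6000 ms
Link 2: t_trans = 16000/(2*10^6) s = 8.0000 ms; t_prop = 1000/200000 s = 5.0000 ms; subtotal = 13.0000 ms
Link 3: t_trans = 16000/(50*10^6) s = 0.3200 ms; t_prop = 1000/200000 s = 5.0000 ms; subtotal = 5.3200 ms
End-to-end = 3.6000 + 13.0000 + 5.3200 = 21.9200 ms -> 21.920 ms (3 dp)

21.920


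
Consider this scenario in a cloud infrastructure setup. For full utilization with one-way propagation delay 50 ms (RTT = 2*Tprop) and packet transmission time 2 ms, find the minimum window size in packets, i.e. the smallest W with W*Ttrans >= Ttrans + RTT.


Given: Ttrans = 2 ms, RTT = 100 ms (= 2 * Tprop, Tprop = 50 ms)
Time until first ACK returns = Ttrans + RTT = 2 + 100 = 102 ms
Need W * Ttrans >= Ttrans + RTT  ->  W >= (Ttrans + RTT) / Ttrans
(Ttrans + RTT) / Ttrans = 102 / 2 = 51
W_min = ceil(51) = 51

51


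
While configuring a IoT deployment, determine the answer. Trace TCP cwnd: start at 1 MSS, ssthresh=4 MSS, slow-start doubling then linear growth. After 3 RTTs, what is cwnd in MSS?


RTT 0: cwnd = 1 MSS (initial)
RTT 1: cwnd = 2 MSS (slow start, doubled)
RTT 2: cwnd = 4 MSS (slow start, doubled)
RTT 3: cwnd = 5 MSS (congestion avoidance, +1)

5


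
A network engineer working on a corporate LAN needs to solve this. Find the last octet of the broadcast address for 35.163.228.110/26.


Given: IP = 35.163.228.110, prefix = /26
Host bits = 32 - 26 = 6
Network last octet = 110 AND mask = 64
Host part size = 2^6 - 1 = 63
Broadcast last octet = 64 OR 63 = 127

127


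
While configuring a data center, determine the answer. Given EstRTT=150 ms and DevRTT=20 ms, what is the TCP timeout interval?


Given: EstRTT = 150 ms, DevRTT = 20 ms
Timeout = EstRTT + 4 * DevRTT
4 * DevRTT = 4 * 20 = 80
Timeout = 150 + 80 = 230 ms

230


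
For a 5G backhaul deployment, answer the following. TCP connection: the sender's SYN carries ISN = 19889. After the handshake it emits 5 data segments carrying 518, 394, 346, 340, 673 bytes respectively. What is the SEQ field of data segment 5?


The SYN occupies sequence number ISN = 19889, so the first data byte is ISN + 1 = 19890.
SEQ of data segment i = (ISN + 1) + sum of payload sizes of segments 1..i-1.
Segment 1: SEQ = 19890, payload = 518 bytes
Segment 2: SEQ = 20408, payload = 394 bytes
Segment 3: SEQ = 20802, payload = 346 bytes
Segment 4: SEQ = 21148, payload = 340 bytes
Segment 5: SEQ = 21488, payload = 673 bytes
SEQ of segment 5 = 19890 + 518 + 394 + 346 + 340 = 21488

21488


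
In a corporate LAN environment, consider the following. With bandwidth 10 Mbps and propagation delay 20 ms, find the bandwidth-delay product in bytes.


Given: bandwidth = 10 Mbps, delay = 20 ms
BDP in bits = 10 * 10^6 * 20 / 1000
BDP in bits = 200000
BDP in bytes = 200000 / 8 = 25000

25000


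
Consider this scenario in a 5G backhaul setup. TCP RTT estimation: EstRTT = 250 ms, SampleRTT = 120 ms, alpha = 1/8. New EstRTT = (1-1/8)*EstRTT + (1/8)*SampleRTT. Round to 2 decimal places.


Given: EstRTT = 250 ms, SampleRTT = 120 ms, alpha = 1/8
New EstRTT = (1 - alpha) * EstRTT + alpha * SampleRTT
(7/8) * 250 = 218.75
(1/8) * 120 = 15
New EstRTT = 218.75 + 15 = 233.75 ms -> 233.75 ms (2 dp)

233.75


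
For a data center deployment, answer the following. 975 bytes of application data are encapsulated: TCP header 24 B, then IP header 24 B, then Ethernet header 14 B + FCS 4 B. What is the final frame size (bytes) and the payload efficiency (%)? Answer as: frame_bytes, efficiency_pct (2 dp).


TCP segment = 975 + 24 = 999 B
IP packet = 999 + 24 = 1023 B
Ethernet frame = 1023 + 14 + 4 = 1041 B
Efficiency = app / frame = 975 / 1041 = 0.936599 = 93.6599% -> 93.66% (2 dp)

1041, 93.66


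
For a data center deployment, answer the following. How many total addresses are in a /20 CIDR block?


Given: CIDR prefix /20
Host bits = 32 - 20 = 12
Total addresses = 2^12 = 4096

4096


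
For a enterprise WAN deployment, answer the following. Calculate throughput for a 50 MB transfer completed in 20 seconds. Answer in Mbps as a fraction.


Given: file = 50 MB, time = 20 s
File in Mb = 50 * 8 = 400 Mb
Throughput = 400 / 20 Mbps
Throughput = 20 Mbps

20


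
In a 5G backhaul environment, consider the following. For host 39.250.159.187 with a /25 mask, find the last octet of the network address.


Given: IP = 39.250.159.187, prefix = /25
Subnet mask = 255.255.255.128
Last octet of IP: 187
Last octet of mask: 128
Network last octet = 187 AND 128 = 128

128


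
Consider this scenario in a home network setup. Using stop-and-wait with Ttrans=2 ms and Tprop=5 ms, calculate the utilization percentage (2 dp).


Given: Ttrans = 2 ms, Tprop = 5 ms
RTT = 2 * Tprop = 2 * 5 = 10 ms
U = Ttrans / (Ttrans + RTT)
U = 2 / (2 + 10)
U = 2 / 12 = 0.166667
U% = 16.67%

16.67


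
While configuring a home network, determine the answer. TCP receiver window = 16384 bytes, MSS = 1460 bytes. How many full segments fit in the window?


Given: RWND = 16384 bytes, MSS = 1460 bytes
Full segments = floor(RWND / MSS)
Full segments = floor(16384 / 1460)
Full segments = floor(11.2219) = 11

11


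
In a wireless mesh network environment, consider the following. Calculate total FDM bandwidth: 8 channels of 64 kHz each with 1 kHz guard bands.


Given: 8 channels, 64 kHz each, guard = 1 kHz
Channel bandwidth = 8 * 64 = 512 kHz
Guard bands = 7 gaps * 1 kHz = 7 kHz
Total = 512 + 7 = 519 kHz

519


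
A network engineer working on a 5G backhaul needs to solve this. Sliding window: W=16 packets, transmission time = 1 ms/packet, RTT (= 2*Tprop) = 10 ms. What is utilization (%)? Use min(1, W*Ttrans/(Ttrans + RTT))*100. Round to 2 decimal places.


Given: W = 16, Ttrans = 1 ms, RTT = 10 ms (= 2 * Tprop, Tprop = 5 ms)
Cycle time = Ttrans + RTT = 1 + 10 = 11 ms (first packet sent until its ACK returns)
W * Ttrans = 16 * 1 = 16 ms of sending per cycle
W * Ttrans / (Ttrans + RTT) = 16 / 11 = 1.454545
U = min(1, 1.454545) = 1.000000
U% = 100.00%

100.00


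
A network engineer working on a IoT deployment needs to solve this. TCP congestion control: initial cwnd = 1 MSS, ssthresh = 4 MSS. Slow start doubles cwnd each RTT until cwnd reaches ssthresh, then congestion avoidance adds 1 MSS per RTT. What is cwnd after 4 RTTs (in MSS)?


RTT 0: cwnd = 1 MSS (initial)
RTT 1: cwnd = 2 MSS (slow start, doubled)
RTT 2: cwnd = 4 MSS (slow start, doubled)
RTT 3: cwnd = 5 MSS (congestion avoidance, +1)
RTT 4: cwnd = 6 MSS (congestion avoidance, +1)

6


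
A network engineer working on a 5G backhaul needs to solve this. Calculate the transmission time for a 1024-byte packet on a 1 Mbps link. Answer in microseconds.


Given: packet = 1024 bytes, bandwidth = 1 Mbps
Packet in bits = 1024 * 8 = 8192 bits
Bandwidth = 1 * 10^6 = 1000000 bps
Time = 8192 / 1000000 seconds
Time in us = 8192 * 10^6 / 1000000 = 8192

8192


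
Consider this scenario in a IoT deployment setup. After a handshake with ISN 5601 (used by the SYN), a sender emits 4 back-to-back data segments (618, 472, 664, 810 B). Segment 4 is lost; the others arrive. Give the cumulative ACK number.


SYN uses sequence number 5601; first data byte = ISN + 1 = 5602.
Segment 1: SEQ = 5602, len = 618 B, covers [5602, 6219]
Segment 2: SEQ = 6220, len = 472 B, covers [6220, 6691]
Segment 3: SEQ = 6692, len = 664 B, covers [6692, 7355]
Segment 4: SEQ = 7356, len = 810 B, covers [7356, 8165] [LOST]
In-order data received: bytes [5602, 7355] (segments 1..3).
Segment 4 missing -> gap begins at byte 7356.
Cumulative ACK = next expected in-order byte = 5602 + 618 + 472 + 664 = 7356

7356


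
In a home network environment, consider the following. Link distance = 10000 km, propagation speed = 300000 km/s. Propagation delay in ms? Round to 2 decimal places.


Given: distance = 10000 km, speed = 300000 km/s
Delay = distance / speed = 10000 / 300000 seconds
Delay in ms = 10000 * 1000 / 300000
Delay = 33.3333 ms
Rounded to 2 dp = 33.33 ms

33.33


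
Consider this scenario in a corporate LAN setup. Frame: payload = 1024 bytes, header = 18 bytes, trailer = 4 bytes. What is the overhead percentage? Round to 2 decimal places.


Given: payload = 1024 B, header = 18 B, trailer = 4 B
Overhead bytes = header + trailer = 18 + 4 = 22
Total frame = payload + overhead = 1024 + 22 = 1046
Overhead % = 22 / 1046 * 100 = 2.1033% -> 2.10% (2 dp)

2.10


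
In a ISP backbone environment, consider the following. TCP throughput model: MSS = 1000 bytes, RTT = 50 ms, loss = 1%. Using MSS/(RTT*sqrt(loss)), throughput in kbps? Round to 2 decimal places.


Given: MSS = 1000 bytes, RTT = 50 ms, loss = 1%
RTT in seconds = 50 / 1000 = 0.05
Loss rate = 1% = 0.01
sqrt(loss) = sqrt(0.01) = 0.1
Throughput (bytes/s) = 1000 / (0.05 * 0.1) = 200000.0000
Throughput (kbps) = 200000.0000 * 8 / 1000 = 1600.000000 -> 1600.00 kbps (2 dp)

1600.00


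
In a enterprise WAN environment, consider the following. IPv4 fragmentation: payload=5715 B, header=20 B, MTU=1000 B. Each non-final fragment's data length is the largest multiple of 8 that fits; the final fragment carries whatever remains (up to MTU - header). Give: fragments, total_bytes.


Max data per non-final fragment = floor((MTU - header)/8)*8 = floor((1000 - 20)/8)*8 = floor(980/8)*8 = 976 B
Final fragment needs no 8-byte alignment: it can carry up to MTU - header = 980 B
Non-final fragments needed = ceil((payload - 980) / 976) = ceil(4735/976) = ceil(4.8514) = 5
Number of fragments = 5 + 1 = 6
Fragment sizes (data): 5 * 976 B + 835 B (last, 835 <= 980 OK)
Total bytes sent = payload + n_frags * header = 5715 + 6*20 = 5715 + 120 = 5835 B

6, 5835


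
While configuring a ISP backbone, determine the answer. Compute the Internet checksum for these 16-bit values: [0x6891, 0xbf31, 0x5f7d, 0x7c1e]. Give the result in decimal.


Given words: [0x6891, 0xbf31, 0x5f7d, 0x7c1e]
Step 1: Sum all words
Raw sum = 26769 + 48945 + 24445 + 31774 = 131933
Step 2: Fold carry: (861 + 2) = 863
One's complement = ~863 & 0xFFFF = 64672

64672


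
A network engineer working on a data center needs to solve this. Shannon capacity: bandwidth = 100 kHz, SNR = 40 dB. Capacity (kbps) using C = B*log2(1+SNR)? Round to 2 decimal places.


Given: B = 100 kHz, SNR = 40 dB
SNR linear = 10^(40/10) = 10000
1 + SNR = 10001
log2(10001) = 13.2878566418
C = 100 * 1000 * 13.2878566418 = 1328785.6642 bps
C = 1328.785664 kbps -> 1328.79 kbps (2 dp)

1328.79


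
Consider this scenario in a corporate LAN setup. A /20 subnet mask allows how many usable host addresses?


Given: subnet mask /20
Host bits = 32 - 20 = 12
Total addresses = 2^12 = 4096
Usable hosts = 4096 - 2 (network + broadcast) = 4094

4094


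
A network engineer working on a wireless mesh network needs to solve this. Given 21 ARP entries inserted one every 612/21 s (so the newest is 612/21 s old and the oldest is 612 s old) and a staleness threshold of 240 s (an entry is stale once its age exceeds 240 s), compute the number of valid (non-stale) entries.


Ages are k * 612/21 s for k = 1..21 (spacing = 29.1429 s).
Entry k is valid iff k * 612/21 <= 240 iff k <= 21 * 240 / 612 = 8.2353
n_valid = floor(8.2353) = 8
(n_stale = 21 - 8 = 13)

8


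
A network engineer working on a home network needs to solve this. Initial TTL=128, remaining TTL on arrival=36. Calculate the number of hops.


Given: initial TTL = 128, received TTL = 36
Hops = initial TTL - received TTL
Hops = 128 - 36 = 92

92


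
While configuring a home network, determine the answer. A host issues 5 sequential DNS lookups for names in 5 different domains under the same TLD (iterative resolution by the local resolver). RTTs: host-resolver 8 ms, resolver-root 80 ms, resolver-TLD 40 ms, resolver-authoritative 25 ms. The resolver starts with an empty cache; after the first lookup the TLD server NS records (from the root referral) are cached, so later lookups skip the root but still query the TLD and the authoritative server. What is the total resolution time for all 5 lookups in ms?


Lookup 1 (cold cache): local + root + TLD + auth = 8 + 80 + 40 + 25 = 153 ms
Lookups 2..5 (TLD NS cached -> skip root; new domain -> still ask TLD and auth): local + TLD + auth = 8 + 40 + 25 = 73 ms each
Remaining 4 lookups: 4 * 73 = 292 ms
Total = 153 + 292 = 445 ms

445


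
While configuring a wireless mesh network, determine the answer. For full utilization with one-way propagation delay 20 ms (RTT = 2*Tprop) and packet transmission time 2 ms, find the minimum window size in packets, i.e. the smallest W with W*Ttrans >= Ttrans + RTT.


Given: Ttrans = 2 ms, RTT = 40 ms (= 2 * Tprop, Tprop = 20 ms)
Time until first ACK returns = Ttrans + RTT = 2 + 40 = 42 ms
Need W * Ttrans >= Ttrans + RTT  ->  W >= (Ttrans + RTT) / Ttrans
(Ttrans + RTT) / Ttrans = 42 / 2 = 21
W_min = ceil(21) = 21

21


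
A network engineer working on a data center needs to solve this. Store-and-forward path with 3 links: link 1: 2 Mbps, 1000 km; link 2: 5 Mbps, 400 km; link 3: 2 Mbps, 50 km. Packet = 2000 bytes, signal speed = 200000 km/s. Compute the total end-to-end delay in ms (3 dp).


Packet = 2000 bytes = 16000 bits. Store-and-forward: sum (t_trans + t_prop) per link.
Link 1: t_trans = 16000/(2*10^6) s = 8.0000 ms; t_prop = 1000/200000 s = 5.0000 ms; subtotal = 13.0000 ms
Link 2: t_trans = 16000/(5*10^6) s = 3.2000 ms; t_prop = 400/200000 s = 2.0000 ms; subtotal = 5.2000 ms
Link 3: t_trans = 16000/(2*10^6) s = 8.0000 ms; t_prop = 50/200000 s = 0.2500 ms; subtotal = 8.2500 ms
End-to-end = 13.0000 + 5.2000 + 8.2500 = 26.4500 ms -> 26.450 ms (3 dp)

26.450


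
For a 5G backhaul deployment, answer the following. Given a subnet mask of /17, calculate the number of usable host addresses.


Given: subnet mask /17
Host bits = 32 - 17 = 15
Total addresses = 2^15 = 32768
Usable hosts = 32768 - 2 (network + broadcast) = 32766

32766


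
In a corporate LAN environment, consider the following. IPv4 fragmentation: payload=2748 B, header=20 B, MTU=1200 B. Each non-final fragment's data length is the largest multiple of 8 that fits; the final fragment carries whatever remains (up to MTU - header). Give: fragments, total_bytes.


Max data per non-final fragment = floor((MTU - header)/8)*8 = floor((1200 - 20)/8)*8 = floor(1180/8)*8 = 1176 B
Final fragment needs no 8-byte alignment: it can carry up to MTU - header = 1180 B
Non-final fragments needed = ceil((payload - 1180) / 1176) = ceil(1568/1176) = ceil(1.3333) = 2
Number of fragments = 2 + 1 = 3
Fragment sizes (data): 2 * 1176 B + 396 B (last, 396 <= 1180 OK)
Total bytes sent = payload + n_frags * header = 2748 + 3*20 = 2748 + 60 = 2808 B

3, 2808


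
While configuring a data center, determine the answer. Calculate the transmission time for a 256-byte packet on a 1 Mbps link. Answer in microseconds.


Given: packet = 256 bytes, bandwidth = 1 Mbps
Packet in bits = 256 * 8 = 2048 bits
Bandwidth = 1 * 10^6 = 1000000 bps
Time = 2048 / 1000000 seconds
Time in us = 2048 * 10^6 / 1000000 = 2048

2048


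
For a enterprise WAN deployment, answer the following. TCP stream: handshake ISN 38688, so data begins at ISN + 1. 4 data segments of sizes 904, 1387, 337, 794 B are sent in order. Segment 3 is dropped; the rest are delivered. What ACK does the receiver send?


SYN uses sequence number 38688; first data byte = ISN + 1 = 38689.
Segment 1: SEQ = 38689, len = 904 B, covers [38689, 39592]
Segment 2: SEQ = 39593, len = 1387 B, covers [39593, 40979]
Segment 3: SEQ = 40980, len = 337 B, covers [40980, 41316] [LOST]
Segment 4: SEQ = 41317, len = 794 B, covers [41317, 42110]
In-order data received: bytes [38689, 40979] (segments 1..2).
Segment 3 missing -> gap begins at byte 40980; later segments buffered out of order.
Cumulative ACK = next expected in-order byte = 38689 + 904 + 1387 = 40980

40980


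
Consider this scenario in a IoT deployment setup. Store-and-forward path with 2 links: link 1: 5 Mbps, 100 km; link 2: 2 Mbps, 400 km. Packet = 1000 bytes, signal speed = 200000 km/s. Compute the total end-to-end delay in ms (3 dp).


Packet = 1000 bytes = 8000 bits. Store-and-forward: sum (t_trans + t_prop) per link.
Link 1: t_trans = 8000/(5*10^6) s = 1.6000 ms; t_prop = 100/200000 s = 0.5000 ms; subtotal = 2.1000 ms
Link 2: t_trans = 8000/(2*10^6) s = 4.0000 ms; t_prop = 400/200000 s = 2.0000 ms; subtotal = 6.0000 ms
End-to-end = 2.1000 + 6.0000 = 8.1000 ms -> 8.100 ms (3 dp)

8.100


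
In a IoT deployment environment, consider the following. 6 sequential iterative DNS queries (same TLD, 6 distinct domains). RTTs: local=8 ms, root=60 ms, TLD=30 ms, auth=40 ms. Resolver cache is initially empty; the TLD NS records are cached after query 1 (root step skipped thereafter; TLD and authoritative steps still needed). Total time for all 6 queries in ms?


Lookup 1 (cold cache): local + root + TLD + auth = 8 + 60 + 30 + 40 = 138 ms
Lookups 2..6 (TLD NS cached -> skip root; new domain -> still ask TLD and auth): local + TLD + auth = 8 + 30 + 40 = 78 ms each
Remaining 5 lookups: 5 * 78 = 390 ms
Total = 138 + 390 = 528 ms

528


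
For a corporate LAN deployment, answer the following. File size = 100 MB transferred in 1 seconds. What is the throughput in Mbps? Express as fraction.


Given: file = 100 MB, time = 1 s
File in Mb = 100 * 8 = 800 Mb
Throughput = 800 / 1 Mbps
Throughput = 800 Mbps

800


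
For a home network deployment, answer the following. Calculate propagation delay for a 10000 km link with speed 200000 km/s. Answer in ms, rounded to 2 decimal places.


Given: distance = 10000 km, speed = 200000 km/s
Delay = distance / speed = 10000 / 200000 seconds
Delay in ms = 10000 * 1000 / 200000
Delay = 50.0000 ms
Rounded to 2 dp = 50.00 ms

50.00


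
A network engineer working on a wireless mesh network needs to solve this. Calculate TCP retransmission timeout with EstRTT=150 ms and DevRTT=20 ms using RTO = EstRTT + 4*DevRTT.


Given: EstRTT = 150 ms, DevRTT = 20 ms
Timeout = EstRTT + 4 * DevRTT
4 * DevRTT = 4 * 20 = 80
Timeout = 150 + 80 = 230 ms

230


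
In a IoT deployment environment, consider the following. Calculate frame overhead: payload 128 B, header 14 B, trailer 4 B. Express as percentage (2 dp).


Given: payload = 128 B, header = 14 B, trailer = 4 B
Overhead bytes = header + trailer = 14 + 4 = 18
Total frame = payload + overhead = 128 + 18 = 146
Overhead % = 18 / 146 * 100 = 12.3288% -> 12.33% (2 dp)

12.33


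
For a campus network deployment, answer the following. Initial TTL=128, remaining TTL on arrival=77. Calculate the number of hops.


Given: initial TTL = 128, received TTL = 77
Hops = initial TTL - received TTL
Hops = 128 - 77 = 51

51


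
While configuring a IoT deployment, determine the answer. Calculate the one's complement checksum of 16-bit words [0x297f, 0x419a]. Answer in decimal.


Given words: [0x297f, 0x419a]
Step 1: Sum all words
Raw sum = 10623 + 16794 = 27417
One's complement = ~27417 & 0xFFFF = 38118

38118


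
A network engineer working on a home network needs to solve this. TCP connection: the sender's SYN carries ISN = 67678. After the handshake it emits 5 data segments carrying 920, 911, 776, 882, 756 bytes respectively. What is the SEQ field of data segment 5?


The SYN occupies sequence number ISN = 67678, so the first data byte is ISN + 1 = 67679.
SEQ of data segment i = (ISN + 1) + sum of payload sizes of segments 1..i-1.
Segment 1: SEQ = 67679, payload = 920 bytes
Segment 2: SEQ = 68599, payload = 911 bytes
Segment 3: SEQ = 69510, payload = 776 bytes
Segment 4: SEQ = 70286, payload = 882 bytes
Segment 5: SEQ = 71168, payload = 756 bytes
SEQ of segment 5 = 67679 + 920 + 911 + 776 + 882 = 71168

71168


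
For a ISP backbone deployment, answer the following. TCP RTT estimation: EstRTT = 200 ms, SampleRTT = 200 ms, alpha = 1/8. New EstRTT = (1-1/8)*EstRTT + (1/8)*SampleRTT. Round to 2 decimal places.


Given: EstRTT = 200 ms, SampleRTT = 200 ms, alpha = 1/8
New EstRTT = (1 - alpha) * EstRTT + alpha * SampleRTT
(7/8) * 200 = 175
(1/8) * 200 = 25
New EstRTT = 175 + 25 = 200 ms -> 200.00 ms (2 dp)

200.00


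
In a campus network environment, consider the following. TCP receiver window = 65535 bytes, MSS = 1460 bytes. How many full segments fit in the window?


Given: RWND = 65535 bytes, MSS = 1460 bytes
Full segments = floor(RWND / MSS)
Full segments = floor(65535 / 1460)
Full segments = floor(44.887) = 44

44


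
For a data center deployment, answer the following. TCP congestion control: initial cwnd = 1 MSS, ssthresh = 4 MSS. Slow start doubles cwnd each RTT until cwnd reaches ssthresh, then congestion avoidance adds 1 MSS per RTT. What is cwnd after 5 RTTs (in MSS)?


RTT 0: cwnd = 1 MSS (initial)
RTT 1: cwnd = 2 MSS (slow start, doubled)
RTT 2: cwnd = 4 MSS (slow start, doubled)
RTT 3: cwnd = 5 MSS (congestion avoidance, +1)
RTT 4: cwnd = 6 MSS (congestion avoidance, +1)
RTT 5: cwnd = 7 MSS (congestion avoidance, +1)

7


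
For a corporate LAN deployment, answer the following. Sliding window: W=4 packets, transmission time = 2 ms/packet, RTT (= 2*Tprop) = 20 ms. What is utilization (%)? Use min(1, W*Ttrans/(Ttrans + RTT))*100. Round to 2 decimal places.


Given: W = 4, Ttrans = 2 ms, RTT = 20 ms (= 2 * Tprop, Tprop = 10 ms)
Cycle time = Ttrans + RTT = 2 + 20 = 22 ms (first packet sent until its ACK returns)
W * Ttrans = 4 * 2 = 8 ms of sending per cycle
W * Ttrans / (Ttrans + RTT) = 8 / 22 = 0.363636
U = min(1, 0.363636) = 0.363636
U% = 36.36%

36.36


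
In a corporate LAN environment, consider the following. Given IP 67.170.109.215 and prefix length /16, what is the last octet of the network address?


Given: IP = 67.170.109.215, prefix = /16
Subnet mask = 255.255.0.0
Last octet of IP: 215
Last octet of mask: 0
Network last octet = 215 AND 0 = 0

0


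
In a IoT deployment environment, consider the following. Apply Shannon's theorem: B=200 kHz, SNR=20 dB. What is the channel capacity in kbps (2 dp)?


Given: B = 200 kHz, SNR = 20 dB
SNR linear = 10^(20/10) = 100
1 + SNR = 101
log2(101) = 6.6582114828
C = 200 * 1000 * 6.6582114828 = 1331642.2966 bps
C = 1331.642297 kbps -> 1331.64 kbps (2 dp)

1331.64


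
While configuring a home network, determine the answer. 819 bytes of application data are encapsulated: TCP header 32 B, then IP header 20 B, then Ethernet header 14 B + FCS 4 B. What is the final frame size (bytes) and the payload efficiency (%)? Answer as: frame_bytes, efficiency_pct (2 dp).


TCP segment = 819 + 32 = 851 B
IP packet = 851 + 20 = 871 B
Ethernet frame = 871 + 14 + 4 = 889 B
Efficiency = app / frame = 819 / 889 = 0.921260 = 92.1260% -> 92.13% (2 dp)

889, 92.13


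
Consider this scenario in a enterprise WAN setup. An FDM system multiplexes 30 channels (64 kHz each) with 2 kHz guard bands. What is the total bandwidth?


Given: 30 channels, 64 kHz each, guard = 2 kHz
Channel bandwidth = 30 * 64 = 1920 kHz
Guard bands = 29 gaps * 2 kHz = 58 kHz
Total = 1920 + 58 = 1978 kHz

1978


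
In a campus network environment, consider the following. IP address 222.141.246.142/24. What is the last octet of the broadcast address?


Given: IP = 222.141.246.142, prefix = /24
Host bits = 32 - 24 = 8
Network last octet = 142 AND mask = 0
Host part size = 2^8 - 1 = 255
Broadcast last octet = 0 OR 255 = 255

255


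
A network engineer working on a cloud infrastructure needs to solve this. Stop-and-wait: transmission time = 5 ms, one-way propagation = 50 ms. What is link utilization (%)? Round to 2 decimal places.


Given: Ttrans = 5 ms, Tprop = 50 ms
RTT = 2 * Tprop = 2 * 50 = 100 ms
U = Ttrans / (Ttrans + RTT)
U = 5 / (5 + 100)
U = 5 / 105 = 0.047619
U% = 4.76%

4.76


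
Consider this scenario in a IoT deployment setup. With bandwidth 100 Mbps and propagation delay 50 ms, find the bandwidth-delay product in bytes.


Given: bandwidth = 100 Mbps, delay = 50 ms
BDP in bits = 100 * 10^6 * 50 / 1000
BDP in bits = 5000000
BDP in bytes = 5000000 / 8 = 625000

625000


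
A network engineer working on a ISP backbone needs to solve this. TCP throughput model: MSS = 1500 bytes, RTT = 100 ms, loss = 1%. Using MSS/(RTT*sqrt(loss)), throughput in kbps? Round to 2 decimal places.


Given: MSS = 1500 bytes, RTT = 100 ms, loss = 1%
RTT in seconds = 100 / 1000 = 0.1
Loss rate = 1% = 0.01
sqrt(loss) = sqrt(0.01) = 0.1
Throughput (bytes/s) = 1500 / (0.1 * 0.1) = 150000.0000
Throughput (kbps) = 150000.0000 * 8 / 1000 = 1200.000000 -> 1200.00 kbps (2 dp)

1200.00


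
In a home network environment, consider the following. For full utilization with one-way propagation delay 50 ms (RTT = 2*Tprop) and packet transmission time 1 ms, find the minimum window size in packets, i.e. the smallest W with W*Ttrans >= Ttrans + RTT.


Given: Ttrans = 1 ms, RTT = 100 ms (= 2 * Tprop, Tprop = 50 ms)
Time until first ACK returns = Ttrans + RTT = 1 + 100 = 101 ms
Need W * Ttrans >= Ttrans + RTT  ->  W >= (Ttrans + RTT) / Ttrans
(Ttrans + RTT) / Ttrans = 101 / 1 = 101
W_min = ceil(101) = 101

101


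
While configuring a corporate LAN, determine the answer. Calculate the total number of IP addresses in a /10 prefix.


Given: CIDR prefix /10
Host bits = 32 - 10 = 22
Total addresses = 2^22 = 4194304

4194304


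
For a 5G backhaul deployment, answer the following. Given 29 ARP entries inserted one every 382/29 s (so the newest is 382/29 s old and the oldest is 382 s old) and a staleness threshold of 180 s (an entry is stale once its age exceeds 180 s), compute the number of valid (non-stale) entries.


Ages are k * 382/29 s for k = 1..29 (spacing = 13.1724 s).
Entry k is valid iff k * 382/29 <= 180 iff k <= 29 * 180 / 382 = 13.6649
n_valid = floor(13.6649) = 13
(n_stale = 29 - 13 = 16)

13


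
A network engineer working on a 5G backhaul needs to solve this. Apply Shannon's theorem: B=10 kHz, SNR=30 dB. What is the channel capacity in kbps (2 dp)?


Given: B = 10 kHz, SNR = 30 dB
SNR linear = 10^(30/10) = 1000
1 + SNR = 1001
log2(1001) = 9.9672262588
C = 10 * 1000 * 9.9672262588 = 99672.2626 bps
C = 99.672263 kbps -> 99.67 kbps (2 dp)

99.67


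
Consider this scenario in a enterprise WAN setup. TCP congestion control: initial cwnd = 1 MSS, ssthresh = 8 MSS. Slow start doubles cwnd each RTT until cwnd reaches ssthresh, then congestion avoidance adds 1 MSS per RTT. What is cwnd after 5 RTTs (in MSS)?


RTT 0: cwnd = 1 MSS (initial)
RTT 1: cwnd = 2 MSS (slow start, doubled)
RTT 2: cwnd = 4 MSS (slow start, doubled)
RTT 3: cwnd = 8 MSS (slow start, doubled)
RTT 4: cwnd = 9 MSS (congestion avoidance, +1)
RTT 5: cwnd = 10 MSS (congestion avoidance, +1)

10


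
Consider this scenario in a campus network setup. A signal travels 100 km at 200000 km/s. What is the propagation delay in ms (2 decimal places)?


Given: distance = 100 km, speed = 200000 km/s
Delay = distance / speed = 100 / 200000 seconds
Delay in ms = 100 * 1000 / 200000
Delay = 0.5000 ms
Rounded to 2 dp = 0.50 ms

0.50


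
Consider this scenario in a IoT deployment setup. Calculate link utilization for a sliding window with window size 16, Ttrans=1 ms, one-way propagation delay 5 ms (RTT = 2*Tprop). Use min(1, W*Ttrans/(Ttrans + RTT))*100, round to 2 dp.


Given: W = 16, Ttrans = 1 ms, RTT = 10 ms (= 2 * Tprop, Tprop = 5 ms)
Cycle time = Ttrans + RTT = 1 + 10 = 11 ms (first packet sent until its ACK returns)
W * Ttrans = 16 * 1 = 16 ms of sending per cycle
W * Ttrans / (Ttrans + RTT) = 16 / 11 = 1.454545
U = min(1, 1.454545) = 1.000000
U% = 100.00%

100.00


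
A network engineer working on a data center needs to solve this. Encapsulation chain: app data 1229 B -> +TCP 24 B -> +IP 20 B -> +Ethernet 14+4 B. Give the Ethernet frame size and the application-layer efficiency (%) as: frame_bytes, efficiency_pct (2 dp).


TCP segment = 1229 + 24 = 1253 B
IP packet = 1253 + 20 = 1273 B
Ethernet frame = 1273 + 14 + 4 = 1291 B
Efficiency = app / frame = 1229 / 1291 = 0.951975 = 95.1975% -> 95.20% (2 dp)

1291, 95.20


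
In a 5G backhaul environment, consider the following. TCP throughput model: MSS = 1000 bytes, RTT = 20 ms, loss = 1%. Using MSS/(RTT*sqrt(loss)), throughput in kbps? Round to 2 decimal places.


Given: MSS = 1000 bytes, RTT = 20 ms, loss = 1%
RTT in seconds = 20 / 1000 = 0.02
Loss rate = 1% = 0.01
sqrt(loss) = sqrt(0.01) = 0.1
Throughput (bytes/s) = 1000 / (0.02 * 0.1) = 500000.0000
Throughput (kbps) = 500000.0000 * 8 / 1000 = 4000.000000 -> 4000.00 kbps (2 dp)

4000.00


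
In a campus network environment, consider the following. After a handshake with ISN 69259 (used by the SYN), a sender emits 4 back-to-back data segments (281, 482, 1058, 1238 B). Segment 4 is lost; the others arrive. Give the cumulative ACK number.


SYN uses sequence number 69259; first data byte = ISN + 1 = 69260.
Segment 1: SEQ = 69260, len = 281 B, covers [69260, 69540]
Segment 2: SEQ = 69541, len = 482 B, covers [69541, 70022]
Segment 3: SEQ = 70023, len = 1058 B, covers [70023, 71080]
Segment 4: SEQ = 71081, len = 1238 B, covers [71081, 72318] [LOST]
In-order data received: bytes [69260, 71080] (segments 1..3).
Segment 4 missing -> gap begins at byte 71081.
Cumulative ACK = next expected in-order byte = 69260 + 281 + 482 + 1058 = 71081

71081


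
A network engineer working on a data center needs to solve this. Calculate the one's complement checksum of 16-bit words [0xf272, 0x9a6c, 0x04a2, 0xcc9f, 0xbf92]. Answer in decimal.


Given words: [0xf272, 0x9a6c, 0x04a2, 0xcc9f, 0xbf92]
Step 1: Sum all words
Raw sum = 62066 + 39532 + 1186 + 52383 + 49042 = 204209
Step 2: Fold carry: (7601 + 3) = 7604
One's complement = ~7604 & 0xFFFF = 57931

57931


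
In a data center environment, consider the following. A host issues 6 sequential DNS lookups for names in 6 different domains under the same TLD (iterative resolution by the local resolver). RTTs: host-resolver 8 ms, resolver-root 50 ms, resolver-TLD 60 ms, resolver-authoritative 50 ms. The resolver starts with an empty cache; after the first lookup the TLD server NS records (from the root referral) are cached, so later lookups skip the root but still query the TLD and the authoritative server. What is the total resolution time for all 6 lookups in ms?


Lookup 1 (cold cache): local + root + TLD + auth = 8 + 50 + 60 + 50 = 168 ms
Lookups 2..6 (TLD NS cached -> skip root; new domain -> still ask TLD and auth): local + TLD + auth = 8 + 60 + 50 = 118 ms each
Remaining 5 lookups: 5 * 118 = 590 ms
Total = 168 + 590 = 758 ms

758


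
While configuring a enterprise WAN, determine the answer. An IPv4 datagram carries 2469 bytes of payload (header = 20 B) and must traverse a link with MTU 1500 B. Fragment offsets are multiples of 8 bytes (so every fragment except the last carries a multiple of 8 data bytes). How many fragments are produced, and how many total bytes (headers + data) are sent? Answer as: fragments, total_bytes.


Max data per non-final fragment = floor((MTU - header)/8)*8 = floor((1500 - 20)/8)*8 = floor(1480/8)*8 = 1480 B
Final fragment needs no 8-byte alignment: it can carry up to MTU - header = 1480 B
Non-final fragments needed = ceil((payload - 1480) / 1480) = ceil(989/1480) = ceil(0.6682) = 1
Number of fragments = 1 + 1 = 2
Fragment sizes (data): 1 * 1480 B + 989 B (last, 989 <= 1480 OK)
Total bytes sent = payload + n_frags * header = 2469 + 2*20 = 2469 + 40 = 2509 B

2, 2509


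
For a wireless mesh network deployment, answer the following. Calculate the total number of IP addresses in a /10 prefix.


Given: CIDR prefix /10
Host bits = 32 - 10 = 22
Total addresses = 2^22 = 4194304

4194304


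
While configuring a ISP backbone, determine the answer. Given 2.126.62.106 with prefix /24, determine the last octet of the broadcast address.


Given: IP = 2.126.62.106, prefix = /24
Host bits = 32 - 24 = 8
Network last octet = 106 AND mask = 0
Host part size = 2^8 - 1 = 255
Broadcast last octet = 0 OR 255 = 255

255


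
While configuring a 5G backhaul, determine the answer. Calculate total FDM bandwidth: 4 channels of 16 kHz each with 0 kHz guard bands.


Given: 4 channels, 16 kHz each, guard = 0 kHz
Channel bandwidth = 4 * 16 = 64 kHz
Guard bands = 3 gaps * 0 kHz = 0 kHz
Total = 64 + 0 = 64 kHz

64


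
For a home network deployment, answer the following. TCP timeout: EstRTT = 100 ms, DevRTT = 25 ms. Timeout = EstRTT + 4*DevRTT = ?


Given: EstRTT = 100 ms, DevRTT = 25 ms
Timeout = EstRTT + 4 * DevRTT
4 * DevRTT = 4 * 25 = 100
Timeout = 100 + 100 = 200 ms

200


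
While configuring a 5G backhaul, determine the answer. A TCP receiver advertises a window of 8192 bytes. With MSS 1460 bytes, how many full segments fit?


Given: RWND = 8192 bytes, MSS = 1460 bytes
Full segments = floor(RWND / MSS)
Full segments = floor(8192 / 1460)
Full segments = floor(5.611) = 5

5


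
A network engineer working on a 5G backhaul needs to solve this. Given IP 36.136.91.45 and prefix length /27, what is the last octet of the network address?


Given: IP = 36.136.91.45, prefix = /27
Subnet mask = 255.255.255.224
Last octet of IP: 45
Last octet of mask: 224
Network last octet = 45 AND 224 = 32

32


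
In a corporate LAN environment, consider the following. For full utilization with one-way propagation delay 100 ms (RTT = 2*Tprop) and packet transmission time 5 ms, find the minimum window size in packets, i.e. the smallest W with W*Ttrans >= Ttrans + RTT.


Given: Ttrans = 5 ms, RTT = 200 ms (= 2 * Tprop, Tprop = 100 ms)
Time until first ACK returns = Ttrans + RTT = 5 + 200 = 205 ms
Need W * Ttrans >= Ttrans + RTT  ->  W >= (Ttrans + RTT) / Ttrans
(Ttrans + RTT) / Ttrans = 205 / 5 = 41
W_min = ceil(41) = 41

41


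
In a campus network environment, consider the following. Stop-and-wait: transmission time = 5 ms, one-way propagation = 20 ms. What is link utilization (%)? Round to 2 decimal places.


Given: Ttrans = 5 ms, Tprop = 20 ms
RTT = 2 * Tprop = 2 * 20 = 40 ms
U = Ttrans / (Ttrans + RTT)
U = 5 / (5 + 40)
U = 5 / 45 = 0.111111
U% = 11.11%

11.11


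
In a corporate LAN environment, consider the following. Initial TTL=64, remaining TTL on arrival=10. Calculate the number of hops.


Given: initial TTL = 64, received TTL = 10
Hops = initial TTL - received TTL
Hops = 64 - 10 = 54

54


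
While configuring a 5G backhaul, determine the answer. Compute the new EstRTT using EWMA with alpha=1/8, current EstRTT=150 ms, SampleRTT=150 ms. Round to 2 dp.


Given: EstRTT = 150 ms, SampleRTT = 150 ms, alpha = 1/8
New EstRTT = (1 - alpha) * EstRTT + alpha * SampleRTT
(7/8) * 150 = 131.25
(1/8) * 150 = 18.75
New EstRTT = 131.25 + 18.75 = 150 ms -> 150.00 ms (2 dp)

150.00


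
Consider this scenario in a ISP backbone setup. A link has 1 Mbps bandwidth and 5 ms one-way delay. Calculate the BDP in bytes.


Given: bandwidth = 1 Mbps, delay = 5 ms
BDP in bits = 1 * 10^6 * 5 / 1000
BDP in bits = 5000
BDP in bytes = 5000 / 8 = 625

625


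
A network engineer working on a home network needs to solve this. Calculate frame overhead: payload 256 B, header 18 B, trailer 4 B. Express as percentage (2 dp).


Given: payload = 256 B, header = 18 B, trailer = 4 B
Overhead bytes = header + trailer = 18 + 4 = 22
Total frame = payload + overhead = 256 + 22 = 278
Overhead % = 22 / 278 * 100 = 7.9137% -> 7.91% (2 dp)

7.91


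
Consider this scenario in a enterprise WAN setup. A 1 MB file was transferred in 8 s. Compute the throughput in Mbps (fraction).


Given: file = 1 MB, time = 8 s
File in Mb = 1 * 8 = 8 Mb
Throughput = 8 / 8 Mbps
Throughput = 1 Mbps

1


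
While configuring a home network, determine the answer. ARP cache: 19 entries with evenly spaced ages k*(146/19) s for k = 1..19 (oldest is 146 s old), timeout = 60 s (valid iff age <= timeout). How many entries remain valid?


Ages are k * 146/19 s for k = 1..19 (spacing = 7.6842 s).
Entry k is valid iff k * 146/19 <= 60 iff k <= 19 * 60 / 146 = 7.8082
n_valid = floor(7.8082) = 7
(n_stale = 19 - 7 = 12)

7


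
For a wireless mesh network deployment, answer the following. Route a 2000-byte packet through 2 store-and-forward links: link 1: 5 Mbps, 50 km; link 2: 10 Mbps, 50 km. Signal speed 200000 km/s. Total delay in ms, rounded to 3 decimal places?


Packet = 2000 bytes = 16000 bits. Store-and-forward: sum (t_trans + t_prop) per link.
Link 1: t_trans = 16000/(5*10^6) s = 3.2000 ms; t_prop = 50/200000 s = 0.2500 ms; subtotal = 3.4500 ms
Link 2: t_trans = 16000/(10*10^6) s = 1.6000 ms; t_prop = 50/200000 s = 0.2500 ms; subtotal = 1.8500 ms
End-to-end = 3.4500 + 1.8500 = 5.3000 ms -> 5.300 ms (3 dp)

5.300


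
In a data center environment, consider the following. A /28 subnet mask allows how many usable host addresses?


Given: subnet mask /28
Host bits = 32 - 28 = 4
Total addresses = 2^4 = 16
Usable hosts = 16 - 2 (network + broadcast) = 14

14


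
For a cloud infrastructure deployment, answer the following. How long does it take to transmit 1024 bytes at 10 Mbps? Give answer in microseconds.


Given: packet = 1024 bytes, bandwidth = 10 Mbps
Packet in bits = 1024 * 8 = 8192 bits
Bandwidth = 10 * 10^6 = 10000000 bps
Time = 8192 / 10000000 seconds
Time in us = 8192 * 10^6 / 10000000 = 819.2

819.2
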